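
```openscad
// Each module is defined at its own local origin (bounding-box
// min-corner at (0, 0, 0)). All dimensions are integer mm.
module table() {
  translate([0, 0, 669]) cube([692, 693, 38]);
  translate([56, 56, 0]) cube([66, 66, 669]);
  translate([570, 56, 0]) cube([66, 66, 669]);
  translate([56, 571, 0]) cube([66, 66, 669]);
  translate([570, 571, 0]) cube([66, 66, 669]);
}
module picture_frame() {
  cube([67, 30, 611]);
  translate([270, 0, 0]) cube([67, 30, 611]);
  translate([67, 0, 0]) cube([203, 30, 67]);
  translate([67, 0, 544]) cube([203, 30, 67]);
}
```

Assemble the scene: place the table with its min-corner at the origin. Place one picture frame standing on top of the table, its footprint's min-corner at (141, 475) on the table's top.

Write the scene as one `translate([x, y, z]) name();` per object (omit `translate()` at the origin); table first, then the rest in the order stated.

table();
translate([141, 475, 707]) picture_frame();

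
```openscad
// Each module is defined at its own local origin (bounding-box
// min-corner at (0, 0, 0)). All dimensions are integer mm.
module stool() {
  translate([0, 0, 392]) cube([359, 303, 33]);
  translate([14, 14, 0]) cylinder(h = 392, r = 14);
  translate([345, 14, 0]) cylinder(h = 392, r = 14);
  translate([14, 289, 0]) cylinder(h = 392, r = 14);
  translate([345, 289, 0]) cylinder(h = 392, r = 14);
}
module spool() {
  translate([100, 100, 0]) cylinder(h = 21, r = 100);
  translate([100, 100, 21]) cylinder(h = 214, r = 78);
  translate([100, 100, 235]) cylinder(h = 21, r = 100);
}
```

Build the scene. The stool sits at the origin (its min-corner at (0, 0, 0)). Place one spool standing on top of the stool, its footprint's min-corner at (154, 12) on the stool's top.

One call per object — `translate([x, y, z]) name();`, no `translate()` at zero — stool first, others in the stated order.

stool();
translate([154, 12, 425]) spool();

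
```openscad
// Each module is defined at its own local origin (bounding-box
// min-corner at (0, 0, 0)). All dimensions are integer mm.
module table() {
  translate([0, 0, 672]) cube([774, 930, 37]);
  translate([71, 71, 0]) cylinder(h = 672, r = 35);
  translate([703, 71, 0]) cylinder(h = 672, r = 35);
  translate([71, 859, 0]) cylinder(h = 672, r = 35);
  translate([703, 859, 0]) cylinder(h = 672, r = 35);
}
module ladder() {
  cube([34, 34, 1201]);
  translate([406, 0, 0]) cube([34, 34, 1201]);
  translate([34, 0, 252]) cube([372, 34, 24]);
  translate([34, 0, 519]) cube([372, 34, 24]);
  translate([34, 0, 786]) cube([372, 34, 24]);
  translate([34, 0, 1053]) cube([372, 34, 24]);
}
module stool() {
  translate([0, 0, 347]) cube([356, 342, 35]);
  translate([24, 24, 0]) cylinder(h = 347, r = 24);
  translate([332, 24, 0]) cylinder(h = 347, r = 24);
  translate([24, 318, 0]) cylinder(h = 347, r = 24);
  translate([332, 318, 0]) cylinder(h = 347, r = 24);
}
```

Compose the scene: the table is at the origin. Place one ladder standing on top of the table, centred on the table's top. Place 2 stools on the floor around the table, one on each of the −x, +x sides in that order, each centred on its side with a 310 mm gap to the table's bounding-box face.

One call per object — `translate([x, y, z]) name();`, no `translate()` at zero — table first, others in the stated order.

table();
translate([167, 448, 709]) ladder();
translate([-666, 294, 0]) stool();
translate([1084, 294, 0]) stool();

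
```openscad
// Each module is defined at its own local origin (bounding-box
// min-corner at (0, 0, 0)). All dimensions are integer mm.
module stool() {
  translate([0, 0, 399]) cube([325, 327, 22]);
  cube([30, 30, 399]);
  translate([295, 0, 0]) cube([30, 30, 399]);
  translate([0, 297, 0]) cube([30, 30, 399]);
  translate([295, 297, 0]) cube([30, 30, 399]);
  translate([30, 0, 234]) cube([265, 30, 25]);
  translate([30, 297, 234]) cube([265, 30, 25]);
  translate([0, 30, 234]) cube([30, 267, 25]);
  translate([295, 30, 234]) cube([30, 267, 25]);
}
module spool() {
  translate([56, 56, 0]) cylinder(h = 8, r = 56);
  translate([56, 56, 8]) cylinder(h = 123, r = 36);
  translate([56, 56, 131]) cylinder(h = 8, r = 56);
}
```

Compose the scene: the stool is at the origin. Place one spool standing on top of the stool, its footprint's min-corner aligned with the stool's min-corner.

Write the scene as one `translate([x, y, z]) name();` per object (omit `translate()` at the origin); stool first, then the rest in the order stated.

stool();
translate([0, 0, 421]) spool();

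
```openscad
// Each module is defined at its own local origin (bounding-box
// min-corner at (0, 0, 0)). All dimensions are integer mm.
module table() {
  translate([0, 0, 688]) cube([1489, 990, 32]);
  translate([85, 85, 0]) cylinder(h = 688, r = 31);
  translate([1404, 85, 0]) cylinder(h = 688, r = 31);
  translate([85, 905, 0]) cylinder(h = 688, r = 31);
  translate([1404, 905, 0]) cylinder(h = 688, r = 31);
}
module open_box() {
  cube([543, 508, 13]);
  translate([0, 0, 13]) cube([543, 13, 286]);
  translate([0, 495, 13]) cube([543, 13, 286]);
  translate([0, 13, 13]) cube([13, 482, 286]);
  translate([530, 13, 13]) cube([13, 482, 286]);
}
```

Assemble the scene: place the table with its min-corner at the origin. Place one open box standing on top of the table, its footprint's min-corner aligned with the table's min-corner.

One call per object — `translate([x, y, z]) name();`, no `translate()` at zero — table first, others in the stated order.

table();
translate([0, 0, 720]) open_box();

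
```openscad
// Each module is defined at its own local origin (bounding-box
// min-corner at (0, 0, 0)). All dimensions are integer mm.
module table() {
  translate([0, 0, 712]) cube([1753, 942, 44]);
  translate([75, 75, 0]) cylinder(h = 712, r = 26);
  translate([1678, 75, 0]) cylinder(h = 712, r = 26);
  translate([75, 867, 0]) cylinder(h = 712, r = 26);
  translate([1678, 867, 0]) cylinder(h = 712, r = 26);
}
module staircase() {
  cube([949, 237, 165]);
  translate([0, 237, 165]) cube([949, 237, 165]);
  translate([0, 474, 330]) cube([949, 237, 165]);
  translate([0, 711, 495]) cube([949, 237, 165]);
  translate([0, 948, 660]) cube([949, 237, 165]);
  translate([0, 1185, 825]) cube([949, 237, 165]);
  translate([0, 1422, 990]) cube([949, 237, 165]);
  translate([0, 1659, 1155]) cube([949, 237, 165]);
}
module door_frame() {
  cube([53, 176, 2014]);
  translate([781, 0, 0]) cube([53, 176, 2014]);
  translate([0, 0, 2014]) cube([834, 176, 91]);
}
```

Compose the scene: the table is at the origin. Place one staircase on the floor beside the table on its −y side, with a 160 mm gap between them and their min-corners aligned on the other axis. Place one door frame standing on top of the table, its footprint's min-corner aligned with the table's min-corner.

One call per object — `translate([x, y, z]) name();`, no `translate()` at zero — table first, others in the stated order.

table();
translate([0, -2056, 0]) staircase();
translate([0, 0, 756]) door_frame();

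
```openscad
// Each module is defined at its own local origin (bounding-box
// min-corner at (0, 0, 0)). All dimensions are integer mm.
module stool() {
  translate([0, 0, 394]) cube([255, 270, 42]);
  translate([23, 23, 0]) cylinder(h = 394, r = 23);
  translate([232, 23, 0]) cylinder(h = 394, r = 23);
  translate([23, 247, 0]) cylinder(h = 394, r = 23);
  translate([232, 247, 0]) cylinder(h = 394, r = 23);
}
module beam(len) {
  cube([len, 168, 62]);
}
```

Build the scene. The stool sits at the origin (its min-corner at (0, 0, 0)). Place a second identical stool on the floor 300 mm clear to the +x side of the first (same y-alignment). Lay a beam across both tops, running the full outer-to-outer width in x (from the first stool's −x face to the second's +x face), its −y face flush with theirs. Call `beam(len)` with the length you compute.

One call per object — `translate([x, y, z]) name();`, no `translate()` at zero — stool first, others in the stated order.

stool();
translate([555, 0, 0]) stool();
translate([0, 0, 436]) beam(810);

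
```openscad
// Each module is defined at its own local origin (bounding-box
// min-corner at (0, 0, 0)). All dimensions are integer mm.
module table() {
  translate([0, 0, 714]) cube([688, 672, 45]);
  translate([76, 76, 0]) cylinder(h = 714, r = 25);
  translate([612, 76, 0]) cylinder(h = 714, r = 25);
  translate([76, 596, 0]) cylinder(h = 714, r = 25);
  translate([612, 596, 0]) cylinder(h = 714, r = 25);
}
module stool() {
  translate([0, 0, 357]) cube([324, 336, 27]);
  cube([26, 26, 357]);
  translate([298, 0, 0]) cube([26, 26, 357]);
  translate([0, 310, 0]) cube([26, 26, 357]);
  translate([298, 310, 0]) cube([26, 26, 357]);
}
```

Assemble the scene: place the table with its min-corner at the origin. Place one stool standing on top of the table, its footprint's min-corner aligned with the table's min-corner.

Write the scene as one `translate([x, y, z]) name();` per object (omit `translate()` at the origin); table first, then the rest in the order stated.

table();
translate([0, 0, 759]) stool();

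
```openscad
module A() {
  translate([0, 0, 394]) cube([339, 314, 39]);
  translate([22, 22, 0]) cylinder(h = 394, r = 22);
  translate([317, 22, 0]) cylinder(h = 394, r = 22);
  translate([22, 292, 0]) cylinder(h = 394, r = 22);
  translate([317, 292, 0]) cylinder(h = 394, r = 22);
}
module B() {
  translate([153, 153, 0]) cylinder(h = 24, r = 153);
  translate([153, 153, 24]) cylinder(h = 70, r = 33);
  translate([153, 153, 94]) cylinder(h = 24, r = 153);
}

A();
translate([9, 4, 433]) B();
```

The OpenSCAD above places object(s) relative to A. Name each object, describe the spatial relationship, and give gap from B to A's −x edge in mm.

A is a stool. B is a spool. The spool is on top of the stool. The gap from the spool to the stool's −x edge is 9 mm.

The spool's min-x is at 9; the stool's min-x is 0; gap = 9 mm.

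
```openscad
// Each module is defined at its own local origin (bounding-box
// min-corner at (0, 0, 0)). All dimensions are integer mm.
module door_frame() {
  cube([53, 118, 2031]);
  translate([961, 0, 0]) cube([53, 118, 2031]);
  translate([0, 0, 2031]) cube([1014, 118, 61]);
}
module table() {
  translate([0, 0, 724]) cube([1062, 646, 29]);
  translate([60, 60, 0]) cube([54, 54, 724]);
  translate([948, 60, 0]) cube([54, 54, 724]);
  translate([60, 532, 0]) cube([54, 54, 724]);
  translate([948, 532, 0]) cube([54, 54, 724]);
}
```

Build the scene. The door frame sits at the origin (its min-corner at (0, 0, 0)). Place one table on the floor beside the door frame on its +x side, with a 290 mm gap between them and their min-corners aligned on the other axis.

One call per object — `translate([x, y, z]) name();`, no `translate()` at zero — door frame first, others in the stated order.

door_frame();
translate([1304, 0, 0]) table();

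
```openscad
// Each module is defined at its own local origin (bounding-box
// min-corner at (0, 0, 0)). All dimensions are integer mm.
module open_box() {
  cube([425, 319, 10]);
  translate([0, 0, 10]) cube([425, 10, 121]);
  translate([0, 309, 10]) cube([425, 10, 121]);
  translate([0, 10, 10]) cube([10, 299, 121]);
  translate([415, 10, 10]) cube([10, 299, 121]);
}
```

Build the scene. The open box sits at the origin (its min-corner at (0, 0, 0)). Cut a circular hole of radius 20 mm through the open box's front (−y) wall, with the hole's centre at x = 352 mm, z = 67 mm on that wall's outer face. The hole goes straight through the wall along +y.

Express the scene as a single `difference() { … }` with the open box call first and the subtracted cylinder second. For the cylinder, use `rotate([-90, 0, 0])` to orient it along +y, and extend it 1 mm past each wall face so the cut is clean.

difference() {
  open_box();
  translate([352, -1, 67]) rotate([-90, 0, 0]) cylinder(h = 12, r = 20);
}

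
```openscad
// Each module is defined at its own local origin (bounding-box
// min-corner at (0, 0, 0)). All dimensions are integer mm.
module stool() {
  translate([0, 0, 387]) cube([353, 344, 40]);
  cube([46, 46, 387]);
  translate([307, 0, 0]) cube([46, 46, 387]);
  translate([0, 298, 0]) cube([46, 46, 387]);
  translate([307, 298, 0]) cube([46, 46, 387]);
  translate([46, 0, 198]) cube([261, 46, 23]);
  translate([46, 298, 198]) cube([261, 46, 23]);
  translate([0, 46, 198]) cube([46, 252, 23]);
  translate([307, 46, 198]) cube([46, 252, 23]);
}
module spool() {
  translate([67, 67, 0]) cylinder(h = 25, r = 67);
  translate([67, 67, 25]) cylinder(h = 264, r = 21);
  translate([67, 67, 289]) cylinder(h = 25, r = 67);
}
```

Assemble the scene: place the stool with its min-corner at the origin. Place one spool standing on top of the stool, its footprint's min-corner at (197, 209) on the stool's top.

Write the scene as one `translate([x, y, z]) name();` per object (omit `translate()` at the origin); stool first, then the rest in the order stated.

stool();
translate([197, 209, 427]) spool();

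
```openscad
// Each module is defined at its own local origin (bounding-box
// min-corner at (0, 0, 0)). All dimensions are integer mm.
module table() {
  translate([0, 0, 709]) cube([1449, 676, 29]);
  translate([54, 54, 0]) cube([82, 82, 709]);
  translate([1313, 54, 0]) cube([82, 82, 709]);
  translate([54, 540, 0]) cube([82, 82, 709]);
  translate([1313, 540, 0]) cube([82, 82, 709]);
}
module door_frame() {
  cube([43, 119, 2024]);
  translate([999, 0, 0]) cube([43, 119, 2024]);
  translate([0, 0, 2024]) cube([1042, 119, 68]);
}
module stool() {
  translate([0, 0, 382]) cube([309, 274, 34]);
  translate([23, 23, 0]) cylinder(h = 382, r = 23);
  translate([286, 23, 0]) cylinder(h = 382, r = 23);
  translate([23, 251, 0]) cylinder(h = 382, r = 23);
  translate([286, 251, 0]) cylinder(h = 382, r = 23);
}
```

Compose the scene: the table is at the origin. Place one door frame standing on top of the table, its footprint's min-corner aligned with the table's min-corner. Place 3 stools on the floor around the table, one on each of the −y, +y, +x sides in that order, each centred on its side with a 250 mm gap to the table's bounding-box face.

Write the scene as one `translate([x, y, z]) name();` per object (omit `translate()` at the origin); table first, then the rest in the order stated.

table();
translate([0, 0, 738]) door_frame();
translate([570, -524, 0]) stool();
translate([570, 926, 0]) stool();
translate([1699, 201, 0]) stool();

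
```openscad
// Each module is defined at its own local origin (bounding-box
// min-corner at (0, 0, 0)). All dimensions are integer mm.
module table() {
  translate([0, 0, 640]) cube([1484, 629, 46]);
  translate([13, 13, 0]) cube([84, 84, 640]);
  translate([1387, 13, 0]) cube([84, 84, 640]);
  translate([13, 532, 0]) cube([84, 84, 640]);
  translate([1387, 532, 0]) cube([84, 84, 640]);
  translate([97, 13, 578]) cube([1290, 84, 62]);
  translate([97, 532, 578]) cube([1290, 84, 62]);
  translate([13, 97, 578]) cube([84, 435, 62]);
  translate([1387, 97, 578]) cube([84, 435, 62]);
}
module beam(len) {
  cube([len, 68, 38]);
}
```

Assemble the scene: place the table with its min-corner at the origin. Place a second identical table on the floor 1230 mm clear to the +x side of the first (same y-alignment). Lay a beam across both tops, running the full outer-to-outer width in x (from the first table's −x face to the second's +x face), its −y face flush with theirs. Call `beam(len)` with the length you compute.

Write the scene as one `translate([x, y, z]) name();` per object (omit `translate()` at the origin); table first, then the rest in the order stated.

table();
translate([2714, 0, 0]) table();
translate([0, 0, 686]) beam(4198);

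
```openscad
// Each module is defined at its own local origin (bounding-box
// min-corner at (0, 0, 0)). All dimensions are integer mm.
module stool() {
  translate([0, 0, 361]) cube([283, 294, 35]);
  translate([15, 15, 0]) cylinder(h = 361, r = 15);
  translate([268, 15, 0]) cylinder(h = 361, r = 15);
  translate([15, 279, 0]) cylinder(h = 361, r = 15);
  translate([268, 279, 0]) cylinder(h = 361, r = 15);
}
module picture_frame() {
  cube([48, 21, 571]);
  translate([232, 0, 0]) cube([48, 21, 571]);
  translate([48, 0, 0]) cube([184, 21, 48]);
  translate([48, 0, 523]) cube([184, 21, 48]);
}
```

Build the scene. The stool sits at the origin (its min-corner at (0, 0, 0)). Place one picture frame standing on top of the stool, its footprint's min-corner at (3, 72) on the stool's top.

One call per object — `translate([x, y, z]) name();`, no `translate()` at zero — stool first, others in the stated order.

stool();
translate([3, 72, 396]) picture_frame();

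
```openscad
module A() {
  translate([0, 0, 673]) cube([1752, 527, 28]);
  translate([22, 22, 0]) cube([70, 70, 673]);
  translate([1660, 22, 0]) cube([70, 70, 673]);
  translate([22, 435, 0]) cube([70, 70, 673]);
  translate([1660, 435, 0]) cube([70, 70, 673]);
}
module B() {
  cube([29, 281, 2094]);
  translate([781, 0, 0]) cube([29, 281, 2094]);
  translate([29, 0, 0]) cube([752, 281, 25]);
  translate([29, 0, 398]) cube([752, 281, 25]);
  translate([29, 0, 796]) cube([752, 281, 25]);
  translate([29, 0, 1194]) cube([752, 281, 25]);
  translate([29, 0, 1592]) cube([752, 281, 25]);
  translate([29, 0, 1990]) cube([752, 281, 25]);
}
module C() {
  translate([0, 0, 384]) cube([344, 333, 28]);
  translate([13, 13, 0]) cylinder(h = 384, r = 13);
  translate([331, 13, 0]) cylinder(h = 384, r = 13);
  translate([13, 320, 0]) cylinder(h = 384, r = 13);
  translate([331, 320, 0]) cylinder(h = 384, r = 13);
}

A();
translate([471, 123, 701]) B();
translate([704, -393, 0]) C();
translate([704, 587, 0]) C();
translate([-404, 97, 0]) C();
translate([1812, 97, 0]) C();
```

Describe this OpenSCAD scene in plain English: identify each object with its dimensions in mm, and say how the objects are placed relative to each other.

A is a table: top 1752 mm (x) × 527 mm (y), 28 mm thick, upper face at z = 701 mm, on four 70×70 mm square legs, each inset 22 mm from the nearest pair of top edges, running from z = 0 to the bottom of the top.

B is a bookshelf 810 mm wide overall, 281 mm deep and 2094 mm tall. The two sides are 29 mm thick vertical panels. 6 horizontal shelves of 25 mm thickness span between the inner faces of the sides; the lowest shelf sits on the floor and shelves are stacked with a clear vertical gap of 373 mm between each pair.

C is a four-legged stool. The seat is a 344×333×28 mm slab whose top surface is at z = 412 mm; four round legs, each 26 mm in diameter, run from the floor (z = 0) to the underside of the seat, each leg's axis is inset half a diameter from the nearest pair of seat edges (so the leg's bounding box is flush with the corner).

The bookshelf is on top of the table, centred. Four stools sit around the table at the −y, +y, −x, +x sides.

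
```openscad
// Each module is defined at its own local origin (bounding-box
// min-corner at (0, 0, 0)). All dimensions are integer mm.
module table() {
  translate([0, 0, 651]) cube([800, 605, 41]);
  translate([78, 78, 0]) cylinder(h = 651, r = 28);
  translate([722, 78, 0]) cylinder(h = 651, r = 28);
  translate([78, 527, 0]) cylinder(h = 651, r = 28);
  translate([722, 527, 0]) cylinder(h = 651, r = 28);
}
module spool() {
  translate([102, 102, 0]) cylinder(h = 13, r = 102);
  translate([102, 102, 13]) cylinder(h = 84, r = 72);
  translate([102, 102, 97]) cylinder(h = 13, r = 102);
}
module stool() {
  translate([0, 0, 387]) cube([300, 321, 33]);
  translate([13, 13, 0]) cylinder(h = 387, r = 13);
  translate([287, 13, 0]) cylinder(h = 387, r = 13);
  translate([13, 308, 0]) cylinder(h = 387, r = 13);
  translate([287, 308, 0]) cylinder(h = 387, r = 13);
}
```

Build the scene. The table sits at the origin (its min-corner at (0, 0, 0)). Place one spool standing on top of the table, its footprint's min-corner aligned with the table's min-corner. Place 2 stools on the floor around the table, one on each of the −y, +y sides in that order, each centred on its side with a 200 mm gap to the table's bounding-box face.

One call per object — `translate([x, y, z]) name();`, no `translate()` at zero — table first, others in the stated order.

table();
translate([0, 0, 692]) spool();
translate([250, -521, 0]) stool();
translate([250, 805, 0]) stool();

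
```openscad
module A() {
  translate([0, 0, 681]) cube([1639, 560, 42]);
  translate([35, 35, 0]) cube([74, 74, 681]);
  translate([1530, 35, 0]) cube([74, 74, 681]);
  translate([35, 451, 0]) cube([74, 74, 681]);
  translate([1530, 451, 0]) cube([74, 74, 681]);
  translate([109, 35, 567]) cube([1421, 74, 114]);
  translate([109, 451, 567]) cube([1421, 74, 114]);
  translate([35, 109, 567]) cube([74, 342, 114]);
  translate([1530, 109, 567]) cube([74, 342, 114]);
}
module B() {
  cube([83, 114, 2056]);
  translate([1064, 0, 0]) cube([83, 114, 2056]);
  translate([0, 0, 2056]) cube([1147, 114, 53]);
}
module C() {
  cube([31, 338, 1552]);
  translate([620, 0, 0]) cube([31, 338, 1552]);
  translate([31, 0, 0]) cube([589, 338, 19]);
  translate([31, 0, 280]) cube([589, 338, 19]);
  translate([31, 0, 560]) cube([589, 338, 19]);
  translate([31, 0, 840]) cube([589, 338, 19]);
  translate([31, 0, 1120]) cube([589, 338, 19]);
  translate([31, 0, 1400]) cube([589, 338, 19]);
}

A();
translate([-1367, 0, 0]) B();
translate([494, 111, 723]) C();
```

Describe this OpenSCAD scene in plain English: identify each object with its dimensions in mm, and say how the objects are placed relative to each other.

A is a table: top 1639 mm (x) × 560 mm (y), 42 mm thick, upper face at z = 723 mm, on four 74×74 mm square legs, each inset 35 mm from the nearest pair of top edges, running from z = 0 to the bottom of the top. Four apron rails, 74 mm thick and 114 mm tall, run between adjacent legs with their top edges flush with the underside of the top and their outer faces flush with the legs' outer faces.

B is a door frame. The clear opening is 981 mm wide and 2056 mm high. Two 83 mm wide jambs, 114 mm deep, stand either side of the opening from the floor to the top of the opening. A 53 mm thick head sits across the top of both jambs, spanning the full outside width of the frame.

C is an open bookshelf. Two side panels, each 31 mm thick, 338 mm deep and 1552 mm tall, stand 651 mm apart (outside-to-outside). Between them sit 6 shelves, each 19 mm thick and 338 mm deep, spanning the full gap between the sides. The bottom shelf rests on the floor (its underside at z = 0) and the clear gap between one shelf's top and the next shelf's underside is 261 mm.

The door frame is on the floor beside the table on its −x side. The bookshelf is on top of the table, centred.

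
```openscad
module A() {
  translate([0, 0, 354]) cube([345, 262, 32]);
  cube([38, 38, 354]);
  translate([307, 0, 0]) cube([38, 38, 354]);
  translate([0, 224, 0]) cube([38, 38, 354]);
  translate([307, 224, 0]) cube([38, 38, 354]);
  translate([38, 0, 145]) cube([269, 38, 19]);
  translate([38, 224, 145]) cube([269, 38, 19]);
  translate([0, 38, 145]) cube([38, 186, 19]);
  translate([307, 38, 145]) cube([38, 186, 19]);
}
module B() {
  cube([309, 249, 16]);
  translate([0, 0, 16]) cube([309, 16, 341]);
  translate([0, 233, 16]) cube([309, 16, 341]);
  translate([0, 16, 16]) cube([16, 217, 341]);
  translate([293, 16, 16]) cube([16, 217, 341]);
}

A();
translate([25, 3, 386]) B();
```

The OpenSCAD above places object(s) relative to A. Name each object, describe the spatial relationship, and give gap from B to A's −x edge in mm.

The open box's min-x is at 25; the stool's min-x is 0; gap = 25 mm.

A is a stool. B is an open box. The open box is on top of the stool. The gap from the open box to the stool's −x edge is 25 mm.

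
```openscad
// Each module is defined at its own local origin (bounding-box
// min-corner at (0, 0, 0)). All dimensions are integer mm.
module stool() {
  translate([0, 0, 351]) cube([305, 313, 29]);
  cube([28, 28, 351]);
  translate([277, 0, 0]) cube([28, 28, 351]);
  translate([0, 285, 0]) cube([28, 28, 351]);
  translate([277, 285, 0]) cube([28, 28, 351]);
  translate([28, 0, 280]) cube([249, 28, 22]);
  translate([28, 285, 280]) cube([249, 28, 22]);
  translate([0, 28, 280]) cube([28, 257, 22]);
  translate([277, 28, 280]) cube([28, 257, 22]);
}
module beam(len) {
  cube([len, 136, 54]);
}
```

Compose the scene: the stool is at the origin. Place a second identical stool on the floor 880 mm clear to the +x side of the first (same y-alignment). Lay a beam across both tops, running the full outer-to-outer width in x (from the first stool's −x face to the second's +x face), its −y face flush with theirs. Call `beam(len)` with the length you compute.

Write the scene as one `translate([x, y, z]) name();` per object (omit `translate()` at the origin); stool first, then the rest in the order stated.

stool();
translate([1185, 0, 0]) stool();
translate([0, 0, 380]) beam(1490);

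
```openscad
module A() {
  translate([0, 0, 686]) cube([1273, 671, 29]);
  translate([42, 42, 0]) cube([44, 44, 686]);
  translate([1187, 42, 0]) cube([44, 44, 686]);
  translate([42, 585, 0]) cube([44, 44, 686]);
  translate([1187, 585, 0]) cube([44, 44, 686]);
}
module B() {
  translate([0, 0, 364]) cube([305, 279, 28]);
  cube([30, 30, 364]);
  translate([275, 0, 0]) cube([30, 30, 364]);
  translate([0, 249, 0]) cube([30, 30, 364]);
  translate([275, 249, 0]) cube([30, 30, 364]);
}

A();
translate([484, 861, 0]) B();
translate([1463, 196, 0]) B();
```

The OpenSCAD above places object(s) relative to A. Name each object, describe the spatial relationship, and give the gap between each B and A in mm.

Each stool's nearest face is 190 mm from the table's bounding box.

A is a table. B is a stool. Two stools sit around the table at the +y, +x sides. The gap between each stool and the table is 190 mm.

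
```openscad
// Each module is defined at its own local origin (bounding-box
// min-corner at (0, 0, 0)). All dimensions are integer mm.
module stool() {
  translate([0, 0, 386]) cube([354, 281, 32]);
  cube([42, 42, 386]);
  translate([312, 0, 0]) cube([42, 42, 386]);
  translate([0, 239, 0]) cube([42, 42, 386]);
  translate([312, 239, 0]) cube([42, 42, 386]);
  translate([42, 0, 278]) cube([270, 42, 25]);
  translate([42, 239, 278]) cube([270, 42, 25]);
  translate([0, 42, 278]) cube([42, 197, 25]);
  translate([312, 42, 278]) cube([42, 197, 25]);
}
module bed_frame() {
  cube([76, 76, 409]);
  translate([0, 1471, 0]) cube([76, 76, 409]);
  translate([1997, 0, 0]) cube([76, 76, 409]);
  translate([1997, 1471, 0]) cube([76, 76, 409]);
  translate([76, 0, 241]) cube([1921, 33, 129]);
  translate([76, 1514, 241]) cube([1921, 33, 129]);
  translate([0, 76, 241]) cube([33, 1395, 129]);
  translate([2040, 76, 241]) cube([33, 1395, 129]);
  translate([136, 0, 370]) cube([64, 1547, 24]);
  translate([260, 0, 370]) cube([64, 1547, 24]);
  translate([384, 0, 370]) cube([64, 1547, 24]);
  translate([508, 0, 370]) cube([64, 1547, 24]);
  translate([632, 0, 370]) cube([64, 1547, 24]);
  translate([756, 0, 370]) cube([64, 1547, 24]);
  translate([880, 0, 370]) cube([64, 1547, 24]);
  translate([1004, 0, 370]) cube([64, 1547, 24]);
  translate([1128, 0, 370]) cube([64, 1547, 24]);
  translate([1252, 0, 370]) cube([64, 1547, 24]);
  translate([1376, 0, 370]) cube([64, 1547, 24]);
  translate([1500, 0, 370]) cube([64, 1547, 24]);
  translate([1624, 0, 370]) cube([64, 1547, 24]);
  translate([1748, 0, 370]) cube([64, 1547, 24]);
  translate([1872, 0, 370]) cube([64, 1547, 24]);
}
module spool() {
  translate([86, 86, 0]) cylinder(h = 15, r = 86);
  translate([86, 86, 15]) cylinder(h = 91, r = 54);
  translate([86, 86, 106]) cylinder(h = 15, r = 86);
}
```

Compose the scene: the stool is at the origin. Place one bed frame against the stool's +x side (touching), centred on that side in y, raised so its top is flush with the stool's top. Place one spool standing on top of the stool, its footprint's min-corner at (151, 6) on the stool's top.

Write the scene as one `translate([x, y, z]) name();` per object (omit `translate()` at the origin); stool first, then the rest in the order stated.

stool();
translate([354, -633, 9]) bed_frame();
translate([151, 6, 418]) spool();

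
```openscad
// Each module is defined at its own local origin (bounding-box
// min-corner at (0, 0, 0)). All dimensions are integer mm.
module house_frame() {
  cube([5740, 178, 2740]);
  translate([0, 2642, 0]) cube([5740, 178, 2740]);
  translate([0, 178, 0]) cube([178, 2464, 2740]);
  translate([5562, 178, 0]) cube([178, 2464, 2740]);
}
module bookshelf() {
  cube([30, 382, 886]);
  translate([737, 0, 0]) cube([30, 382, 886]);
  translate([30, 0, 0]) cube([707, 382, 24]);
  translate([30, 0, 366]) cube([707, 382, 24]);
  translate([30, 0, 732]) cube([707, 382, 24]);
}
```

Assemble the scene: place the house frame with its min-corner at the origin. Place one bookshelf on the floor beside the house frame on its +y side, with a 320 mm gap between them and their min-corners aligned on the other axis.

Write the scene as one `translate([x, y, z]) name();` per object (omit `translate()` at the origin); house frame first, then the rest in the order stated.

house_frame();
translate([0, 3140, 0]) bookshelf();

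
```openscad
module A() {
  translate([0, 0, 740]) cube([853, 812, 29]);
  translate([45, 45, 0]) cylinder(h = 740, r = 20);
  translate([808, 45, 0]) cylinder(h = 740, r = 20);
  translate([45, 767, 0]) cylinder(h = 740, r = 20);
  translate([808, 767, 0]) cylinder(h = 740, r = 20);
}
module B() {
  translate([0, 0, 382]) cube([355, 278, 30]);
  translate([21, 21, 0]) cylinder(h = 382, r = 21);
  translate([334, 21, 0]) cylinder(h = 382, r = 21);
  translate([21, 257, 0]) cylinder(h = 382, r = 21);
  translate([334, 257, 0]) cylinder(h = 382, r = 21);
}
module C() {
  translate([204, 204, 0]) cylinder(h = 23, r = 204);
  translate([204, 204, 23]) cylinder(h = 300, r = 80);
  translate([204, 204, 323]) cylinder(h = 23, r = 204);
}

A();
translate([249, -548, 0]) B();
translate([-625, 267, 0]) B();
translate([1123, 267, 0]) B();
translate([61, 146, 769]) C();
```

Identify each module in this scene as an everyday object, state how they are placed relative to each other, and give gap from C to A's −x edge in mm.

The spool's min-x is at 61; the table's min-x is 0; gap = 61 mm.

A is a table. B is a stool. C is a spool. Three stools sit around the table at the −y, −x, +x sides. The spool is on top of the table. The gap from the spool to the table's −x edge is 61 mm.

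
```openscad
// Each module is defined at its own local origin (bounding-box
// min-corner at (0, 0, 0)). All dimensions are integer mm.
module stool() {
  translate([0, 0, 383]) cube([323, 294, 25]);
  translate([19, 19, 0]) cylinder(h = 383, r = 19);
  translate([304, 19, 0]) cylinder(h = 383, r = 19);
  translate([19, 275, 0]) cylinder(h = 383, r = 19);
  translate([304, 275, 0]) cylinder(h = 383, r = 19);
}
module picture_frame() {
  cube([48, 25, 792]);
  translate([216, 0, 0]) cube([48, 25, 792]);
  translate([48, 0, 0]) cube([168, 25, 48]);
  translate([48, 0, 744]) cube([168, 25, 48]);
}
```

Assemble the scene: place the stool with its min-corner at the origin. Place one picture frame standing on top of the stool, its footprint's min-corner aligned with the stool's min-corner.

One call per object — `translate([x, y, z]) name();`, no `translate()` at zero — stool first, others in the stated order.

stool();
translate([0, 0, 408]) picture_frame();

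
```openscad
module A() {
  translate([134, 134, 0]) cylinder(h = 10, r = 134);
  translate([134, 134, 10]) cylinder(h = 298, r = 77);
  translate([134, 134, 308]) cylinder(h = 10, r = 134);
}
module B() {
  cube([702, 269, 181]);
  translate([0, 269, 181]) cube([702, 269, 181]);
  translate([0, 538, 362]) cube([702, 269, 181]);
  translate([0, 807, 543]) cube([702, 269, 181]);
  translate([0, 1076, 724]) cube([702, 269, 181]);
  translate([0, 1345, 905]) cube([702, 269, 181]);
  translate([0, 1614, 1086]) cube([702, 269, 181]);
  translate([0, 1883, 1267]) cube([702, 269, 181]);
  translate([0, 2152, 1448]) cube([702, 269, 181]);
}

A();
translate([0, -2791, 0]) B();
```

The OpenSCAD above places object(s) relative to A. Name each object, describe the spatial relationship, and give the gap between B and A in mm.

A is a spool. B is a staircase. The staircase is on the floor beside the spool on its −y side. The gap between the staircase and the spool is 370 mm.

The staircase's nearest face is 370 mm from the spool's −y face.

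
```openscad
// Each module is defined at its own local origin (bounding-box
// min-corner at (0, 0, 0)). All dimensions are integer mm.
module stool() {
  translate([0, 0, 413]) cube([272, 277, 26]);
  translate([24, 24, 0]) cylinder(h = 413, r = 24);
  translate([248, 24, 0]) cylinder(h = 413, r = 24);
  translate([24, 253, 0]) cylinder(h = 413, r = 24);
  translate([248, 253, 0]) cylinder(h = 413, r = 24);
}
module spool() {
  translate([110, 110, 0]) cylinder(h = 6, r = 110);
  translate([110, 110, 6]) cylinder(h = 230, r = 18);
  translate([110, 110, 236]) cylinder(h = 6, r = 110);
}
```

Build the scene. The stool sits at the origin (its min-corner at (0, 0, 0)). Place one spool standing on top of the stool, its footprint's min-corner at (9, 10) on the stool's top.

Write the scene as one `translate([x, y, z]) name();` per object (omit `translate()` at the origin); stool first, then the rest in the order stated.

stool();
translate([9, 10, 439]) spool();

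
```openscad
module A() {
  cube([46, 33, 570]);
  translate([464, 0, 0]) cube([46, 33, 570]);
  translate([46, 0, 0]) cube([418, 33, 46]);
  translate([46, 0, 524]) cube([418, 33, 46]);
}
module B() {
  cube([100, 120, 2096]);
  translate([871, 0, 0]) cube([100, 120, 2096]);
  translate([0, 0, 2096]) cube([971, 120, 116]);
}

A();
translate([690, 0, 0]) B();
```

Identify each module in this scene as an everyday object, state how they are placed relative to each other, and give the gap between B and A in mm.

The door frame's nearest face is 180 mm from the picture frame's +x face.

A is a picture frame. B is a door frame. The door frame is on the floor beside the picture frame on its +x side. The gap between the door frame and the picture frame is 180 mm.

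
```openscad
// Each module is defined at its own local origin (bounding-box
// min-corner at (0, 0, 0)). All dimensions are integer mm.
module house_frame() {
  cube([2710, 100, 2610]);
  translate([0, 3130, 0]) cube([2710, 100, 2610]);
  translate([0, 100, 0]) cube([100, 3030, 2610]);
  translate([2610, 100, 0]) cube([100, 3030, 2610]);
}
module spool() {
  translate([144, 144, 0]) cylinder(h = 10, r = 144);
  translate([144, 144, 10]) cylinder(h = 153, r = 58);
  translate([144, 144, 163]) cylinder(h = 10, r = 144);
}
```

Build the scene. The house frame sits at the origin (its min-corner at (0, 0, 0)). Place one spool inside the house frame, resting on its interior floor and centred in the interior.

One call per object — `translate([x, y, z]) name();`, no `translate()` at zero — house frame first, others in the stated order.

house_frame();
translate([1211, 1471, 0]) spool();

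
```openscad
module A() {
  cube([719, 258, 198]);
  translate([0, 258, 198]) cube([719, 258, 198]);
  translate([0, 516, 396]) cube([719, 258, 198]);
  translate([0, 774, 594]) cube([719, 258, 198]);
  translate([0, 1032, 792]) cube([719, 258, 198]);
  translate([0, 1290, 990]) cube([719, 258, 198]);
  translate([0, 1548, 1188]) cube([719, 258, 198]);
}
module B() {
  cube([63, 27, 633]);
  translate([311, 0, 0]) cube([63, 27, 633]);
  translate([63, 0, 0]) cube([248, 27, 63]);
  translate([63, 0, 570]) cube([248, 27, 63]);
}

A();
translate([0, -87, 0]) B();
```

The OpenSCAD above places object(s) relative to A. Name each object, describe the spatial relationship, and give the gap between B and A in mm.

The picture frame's nearest face is 60 mm from the staircase's −y face.

A is a staircase. B is a picture frame. The picture frame is on the floor beside the staircase on its −y side. The gap between the picture frame and the staircase is 60 mm.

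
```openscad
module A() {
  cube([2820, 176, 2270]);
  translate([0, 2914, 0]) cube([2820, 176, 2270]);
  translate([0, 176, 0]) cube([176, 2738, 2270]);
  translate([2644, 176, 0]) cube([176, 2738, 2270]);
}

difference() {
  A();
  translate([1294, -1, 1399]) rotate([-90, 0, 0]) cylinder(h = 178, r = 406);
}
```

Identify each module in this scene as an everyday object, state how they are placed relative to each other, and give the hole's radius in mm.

A is a house frame. The house frame has a circular hole through its front wall. The hole's radius is 406 mm.

The subtracted cylinder has r = 406 mm.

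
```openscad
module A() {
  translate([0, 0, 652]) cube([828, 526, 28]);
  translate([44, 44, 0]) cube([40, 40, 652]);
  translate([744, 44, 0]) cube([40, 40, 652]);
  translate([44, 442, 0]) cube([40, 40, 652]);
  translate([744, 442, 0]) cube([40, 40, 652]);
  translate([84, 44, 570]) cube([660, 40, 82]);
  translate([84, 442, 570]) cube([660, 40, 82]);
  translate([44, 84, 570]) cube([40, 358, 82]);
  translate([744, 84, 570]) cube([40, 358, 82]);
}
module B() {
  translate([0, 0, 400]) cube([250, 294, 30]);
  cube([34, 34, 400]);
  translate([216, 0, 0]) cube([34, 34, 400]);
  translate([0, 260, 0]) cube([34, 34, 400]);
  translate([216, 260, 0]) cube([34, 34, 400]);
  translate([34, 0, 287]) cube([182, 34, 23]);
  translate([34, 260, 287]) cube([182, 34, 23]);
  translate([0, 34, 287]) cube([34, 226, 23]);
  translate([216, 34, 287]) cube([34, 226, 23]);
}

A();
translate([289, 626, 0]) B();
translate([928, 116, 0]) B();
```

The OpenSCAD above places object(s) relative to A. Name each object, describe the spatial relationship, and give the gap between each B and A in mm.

Each stool's nearest face is 100 mm from the table's bounding box.

A is a table. B is a stool. Two stools sit around the table at the +y, +x sides. The gap between each stool and the table is 100 mm.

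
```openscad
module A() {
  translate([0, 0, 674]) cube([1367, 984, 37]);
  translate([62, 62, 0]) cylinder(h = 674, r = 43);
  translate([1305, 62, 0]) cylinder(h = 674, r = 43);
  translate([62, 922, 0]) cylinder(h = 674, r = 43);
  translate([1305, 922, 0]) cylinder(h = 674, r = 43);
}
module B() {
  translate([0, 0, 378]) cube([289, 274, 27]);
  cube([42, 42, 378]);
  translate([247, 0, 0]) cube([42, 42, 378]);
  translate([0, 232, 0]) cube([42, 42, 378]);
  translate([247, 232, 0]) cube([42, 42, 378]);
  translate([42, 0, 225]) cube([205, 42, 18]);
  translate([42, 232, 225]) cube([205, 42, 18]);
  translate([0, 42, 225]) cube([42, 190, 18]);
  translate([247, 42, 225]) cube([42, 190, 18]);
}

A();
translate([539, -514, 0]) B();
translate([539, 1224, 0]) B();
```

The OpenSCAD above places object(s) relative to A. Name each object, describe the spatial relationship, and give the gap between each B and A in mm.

Each stool's nearest face is 240 mm from the table's bounding box.

A is a table. B is a stool. Two stools sit around the table at the −y, +y sides. The gap between each stool and the table is 240 mm.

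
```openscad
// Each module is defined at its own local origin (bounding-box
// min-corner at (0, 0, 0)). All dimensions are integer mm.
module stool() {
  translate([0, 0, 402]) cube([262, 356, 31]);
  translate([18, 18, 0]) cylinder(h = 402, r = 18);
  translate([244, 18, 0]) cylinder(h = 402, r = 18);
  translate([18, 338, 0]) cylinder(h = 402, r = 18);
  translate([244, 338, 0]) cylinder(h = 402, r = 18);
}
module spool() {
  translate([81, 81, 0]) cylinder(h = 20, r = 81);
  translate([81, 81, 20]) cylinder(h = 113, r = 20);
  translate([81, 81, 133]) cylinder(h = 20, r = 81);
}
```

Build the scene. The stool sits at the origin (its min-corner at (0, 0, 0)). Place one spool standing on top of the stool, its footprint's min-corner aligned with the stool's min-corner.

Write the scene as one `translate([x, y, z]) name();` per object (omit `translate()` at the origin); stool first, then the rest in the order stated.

stool();
translate([0, 0, 433]) spool();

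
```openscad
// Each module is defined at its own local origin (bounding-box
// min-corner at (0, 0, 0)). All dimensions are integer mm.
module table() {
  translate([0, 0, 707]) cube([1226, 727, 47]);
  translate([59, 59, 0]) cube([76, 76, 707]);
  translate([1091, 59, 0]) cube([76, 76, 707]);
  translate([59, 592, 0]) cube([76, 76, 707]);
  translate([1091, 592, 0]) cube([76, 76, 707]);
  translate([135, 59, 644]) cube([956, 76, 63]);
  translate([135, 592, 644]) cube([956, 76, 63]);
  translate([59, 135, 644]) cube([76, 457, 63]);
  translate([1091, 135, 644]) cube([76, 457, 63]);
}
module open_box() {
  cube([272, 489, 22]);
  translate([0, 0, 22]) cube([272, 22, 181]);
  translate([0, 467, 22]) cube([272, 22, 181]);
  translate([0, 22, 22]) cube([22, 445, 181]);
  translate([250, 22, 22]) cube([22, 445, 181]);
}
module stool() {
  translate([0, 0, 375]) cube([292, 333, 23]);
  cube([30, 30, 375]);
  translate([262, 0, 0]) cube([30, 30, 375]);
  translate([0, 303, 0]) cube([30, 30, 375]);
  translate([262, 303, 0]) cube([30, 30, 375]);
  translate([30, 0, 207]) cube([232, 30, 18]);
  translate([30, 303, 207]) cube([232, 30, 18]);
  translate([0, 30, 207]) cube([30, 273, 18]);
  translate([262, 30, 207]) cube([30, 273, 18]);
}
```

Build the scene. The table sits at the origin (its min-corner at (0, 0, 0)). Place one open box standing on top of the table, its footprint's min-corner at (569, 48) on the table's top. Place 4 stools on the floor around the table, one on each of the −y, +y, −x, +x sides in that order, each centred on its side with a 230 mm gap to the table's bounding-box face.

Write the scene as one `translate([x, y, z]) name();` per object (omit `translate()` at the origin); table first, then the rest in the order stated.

table();
translate([569, 48, 754]) open_box();
translate([467, -563, 0]) stool();
translate([467, 957, 0]) stool();
translate([-522, 197, 0]) stool();
translate([1456, 197, 0]) stool();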